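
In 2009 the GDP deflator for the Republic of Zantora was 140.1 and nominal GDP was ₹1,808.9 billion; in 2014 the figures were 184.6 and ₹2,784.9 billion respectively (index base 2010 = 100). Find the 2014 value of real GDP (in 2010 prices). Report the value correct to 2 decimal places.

₹1,508.61 billion

Real GDP = Nominal / (GDP deflator/100) = 2784.9 / 1.846 = 1508.61.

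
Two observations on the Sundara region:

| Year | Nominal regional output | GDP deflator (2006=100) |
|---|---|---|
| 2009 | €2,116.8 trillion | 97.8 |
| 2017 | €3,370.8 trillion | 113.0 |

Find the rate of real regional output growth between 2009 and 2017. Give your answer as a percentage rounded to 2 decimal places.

37.82%

Deflate each year: 2009 → 2116.8/0.978 = 2164.42; 2017 → 3370.8/1.130 = 2983.01.
So real regional output changed by 2983.01/2164.42 − 1 = 0.3782, i.e. 37.82%.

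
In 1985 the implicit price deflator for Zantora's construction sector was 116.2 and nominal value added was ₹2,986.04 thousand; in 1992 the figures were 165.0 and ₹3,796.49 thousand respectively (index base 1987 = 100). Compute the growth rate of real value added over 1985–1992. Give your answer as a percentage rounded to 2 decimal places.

-10.46%

Deflate each year: 1985 → 2986.04/1.162 = 2569.74; 1992 → 3796.49/1.650 = 2300.90.
So real value added changed by 2300.90/2569.74 − 1 = -0.1046, i.e. -10.46%.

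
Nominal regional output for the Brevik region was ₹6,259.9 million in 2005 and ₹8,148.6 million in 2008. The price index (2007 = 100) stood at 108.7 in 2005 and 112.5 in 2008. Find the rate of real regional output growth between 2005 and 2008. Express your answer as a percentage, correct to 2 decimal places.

25.77%

Real regional output 2005 = 6259.9 / 1.087 = 5758.88.
Real regional output 2008 = 8148.6 / 1.125 = 7243.20.
Real growth = 7243.20 / 5758.88 − 1 = 0.2577.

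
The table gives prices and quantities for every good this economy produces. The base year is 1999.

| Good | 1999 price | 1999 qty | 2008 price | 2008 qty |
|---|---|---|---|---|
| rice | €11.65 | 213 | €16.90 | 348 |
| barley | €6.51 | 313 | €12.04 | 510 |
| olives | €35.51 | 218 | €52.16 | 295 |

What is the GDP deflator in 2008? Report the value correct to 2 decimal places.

153.55

Nominal GDP 2008 = 16.90·348 + 12.04·510 + 52.16·295 = 27408.80.
Real GDP 2008 (at 1999 prices) = 11.65·348 + 6.51·510 + 35.51·295 = 17849.75.
Deflator = Nominal/Real × 100 = 27408.80/17849.75 × 100 = 153.553.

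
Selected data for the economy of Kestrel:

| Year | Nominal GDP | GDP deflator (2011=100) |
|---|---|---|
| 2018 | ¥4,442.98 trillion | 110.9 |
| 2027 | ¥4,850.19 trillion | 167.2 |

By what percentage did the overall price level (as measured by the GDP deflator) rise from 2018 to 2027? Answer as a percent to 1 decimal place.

Price-level change = 167.2 / 110.9 − 1 = 0.5077.

50.8%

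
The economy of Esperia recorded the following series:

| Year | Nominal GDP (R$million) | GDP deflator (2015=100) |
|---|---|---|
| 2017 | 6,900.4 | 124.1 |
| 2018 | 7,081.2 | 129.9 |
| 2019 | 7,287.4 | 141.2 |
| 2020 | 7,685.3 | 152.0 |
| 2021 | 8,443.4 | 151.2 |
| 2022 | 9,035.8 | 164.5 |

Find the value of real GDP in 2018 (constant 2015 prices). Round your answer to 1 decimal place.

Real GDP 2018 = 7081.2 / 1.299 = 5451.27.

R$5,451.3 million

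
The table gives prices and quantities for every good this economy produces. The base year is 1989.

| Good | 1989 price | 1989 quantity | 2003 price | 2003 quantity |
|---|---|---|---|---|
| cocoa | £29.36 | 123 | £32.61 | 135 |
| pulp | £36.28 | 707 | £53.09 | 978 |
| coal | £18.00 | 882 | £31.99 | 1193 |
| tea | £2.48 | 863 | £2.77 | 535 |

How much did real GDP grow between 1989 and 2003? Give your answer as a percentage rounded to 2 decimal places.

Real GDP 1989 = Nominal GDP 1989 = 29.36·123 + 36.28·707 + 18.00·882 + 2.48·863 = 47277.48.
Real GDP 2003 (at 1989 prices) = 29.36·135 + 36.28·978 + 18.00·1193 + 2.48·535 = 62246.24.
Real growth = 62246.24/47277.48 − 1 = 0.3166.

31.66%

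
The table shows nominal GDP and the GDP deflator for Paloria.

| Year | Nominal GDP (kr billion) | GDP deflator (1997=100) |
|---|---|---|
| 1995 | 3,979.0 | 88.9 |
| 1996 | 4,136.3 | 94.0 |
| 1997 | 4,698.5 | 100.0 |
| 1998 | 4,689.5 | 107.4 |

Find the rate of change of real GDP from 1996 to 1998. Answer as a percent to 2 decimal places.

Real GDP 1996 = 4136.3/0.940 = 4400.32.
Real GDP 1998 = 4689.5/1.074 = 4366.39.
Change = 4366.39/4400.32 − 1 = -0.0077.

-0.77%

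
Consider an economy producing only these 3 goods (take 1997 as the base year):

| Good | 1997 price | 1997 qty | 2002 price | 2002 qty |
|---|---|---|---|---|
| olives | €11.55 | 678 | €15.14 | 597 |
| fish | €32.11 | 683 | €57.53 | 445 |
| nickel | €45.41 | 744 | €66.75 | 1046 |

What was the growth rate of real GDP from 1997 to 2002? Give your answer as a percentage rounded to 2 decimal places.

Real GDP 1997 = Nominal GDP 1997 = 11.55·678 + 32.11·683 + 45.41·744 = 63547.07.
Real GDP 2002 (at 1997 prices) = 11.55·597 + 32.11·445 + 45.41·1046 = 68683.16.
Real growth = 68683.16/63547.07 − 1 = 0.0808.

8.08%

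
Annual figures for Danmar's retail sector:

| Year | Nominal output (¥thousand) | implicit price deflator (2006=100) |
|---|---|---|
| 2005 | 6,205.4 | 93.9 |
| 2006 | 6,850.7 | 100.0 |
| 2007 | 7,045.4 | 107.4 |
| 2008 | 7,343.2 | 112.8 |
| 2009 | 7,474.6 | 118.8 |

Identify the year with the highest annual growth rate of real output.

2006

2006: real = 6850.7/1.000 = 6850.70; growth vs 2005 (6608.52) = 3.66%.
2007: real = 7045.4/1.074 = 6559.96; growth vs 2006 (6850.70) = -4.24%.
2008: real = 7343.2/1.128 = 6509.93; growth vs 2007 (6559.96) = -0.76%.
2009: real = 7474.6/1.188 = 6291.75; growth vs 2008 (6509.93) = -3.35%.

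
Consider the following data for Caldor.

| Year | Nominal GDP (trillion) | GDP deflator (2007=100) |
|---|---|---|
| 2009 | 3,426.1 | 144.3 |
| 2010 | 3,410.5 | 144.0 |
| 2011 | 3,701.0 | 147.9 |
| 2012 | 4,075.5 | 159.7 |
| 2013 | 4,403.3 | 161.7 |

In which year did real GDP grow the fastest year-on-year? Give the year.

2013

2010: real = 3410.5/1.440 = 2368.40; growth vs 2009 (2374.29) = -0.25%.
2011: real = 3701.0/1.479 = 2502.37; growth vs 2010 (2368.40) = 5.66%.
2012: real = 4075.5/1.597 = 2551.97; growth vs 2011 (2502.37) = 1.98%.
2013: real = 4403.3/1.617 = 2723.13; growth vs 2012 (2551.97) = 6.71%.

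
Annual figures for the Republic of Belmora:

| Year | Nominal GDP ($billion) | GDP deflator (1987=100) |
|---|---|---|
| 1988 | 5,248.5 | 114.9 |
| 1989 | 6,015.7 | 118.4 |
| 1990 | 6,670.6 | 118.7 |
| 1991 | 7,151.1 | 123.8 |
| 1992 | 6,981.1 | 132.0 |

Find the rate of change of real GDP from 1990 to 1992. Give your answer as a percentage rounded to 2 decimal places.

-5.89%

Real GDP 1990 = 6670.6/1.187 = 5619.71.
Real GDP 1992 = 6981.1/1.320 = 5288.71.
Change = 5288.71/5619.71 − 1 = -0.0589.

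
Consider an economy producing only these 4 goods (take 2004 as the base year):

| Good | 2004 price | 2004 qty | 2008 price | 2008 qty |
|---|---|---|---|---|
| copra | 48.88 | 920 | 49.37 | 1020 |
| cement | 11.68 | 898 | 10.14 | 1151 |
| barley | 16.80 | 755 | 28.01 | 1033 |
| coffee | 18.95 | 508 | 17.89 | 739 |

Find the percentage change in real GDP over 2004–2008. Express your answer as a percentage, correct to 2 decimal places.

21.72%

Real GDP 2004 = Nominal GDP 2004 = 48.88·920 + 11.68·898 + 16.80·755 + 18.95·508 = 77768.84.
Real GDP 2008 (at 2004 prices) = 48.88·1020 + 11.68·1151 + 16.80·1033 + 18.95·739 = 94659.73.
Real growth = 94659.73/77768.84 − 1 = 0.2172.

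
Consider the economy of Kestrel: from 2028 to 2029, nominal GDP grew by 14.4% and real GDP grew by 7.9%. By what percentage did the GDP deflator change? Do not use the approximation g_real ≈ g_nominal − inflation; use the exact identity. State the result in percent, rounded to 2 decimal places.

6.02%

(1 + g_nom) = (1 + g_real)(1 + π), so π = 1.1440 / 1.0790 − 1 = 0.06024.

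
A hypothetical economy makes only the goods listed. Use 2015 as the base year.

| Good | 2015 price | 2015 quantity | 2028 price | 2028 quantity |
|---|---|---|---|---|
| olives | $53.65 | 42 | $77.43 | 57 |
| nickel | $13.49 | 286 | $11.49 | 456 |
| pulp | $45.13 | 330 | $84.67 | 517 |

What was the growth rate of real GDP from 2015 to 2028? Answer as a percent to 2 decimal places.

54.93%

Real GDP 2015 = Nominal GDP 2015 = 53.65·42 + 13.49·286 + 45.13·330 = 21004.34.
Real GDP 2028 (at 2015 prices) = 53.65·57 + 13.49·456 + 45.13·517 = 32541.70.
Real growth = 32541.70/21004.34 − 1 = 0.5493.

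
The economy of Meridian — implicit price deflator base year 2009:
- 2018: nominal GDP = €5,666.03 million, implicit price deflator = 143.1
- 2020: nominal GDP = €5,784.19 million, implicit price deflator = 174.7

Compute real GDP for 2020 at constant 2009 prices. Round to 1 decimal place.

Real GDP = Nominal / (implicit price deflator/100) = 5784.19 / 1.747 = 3310.93.

€3,310.9 million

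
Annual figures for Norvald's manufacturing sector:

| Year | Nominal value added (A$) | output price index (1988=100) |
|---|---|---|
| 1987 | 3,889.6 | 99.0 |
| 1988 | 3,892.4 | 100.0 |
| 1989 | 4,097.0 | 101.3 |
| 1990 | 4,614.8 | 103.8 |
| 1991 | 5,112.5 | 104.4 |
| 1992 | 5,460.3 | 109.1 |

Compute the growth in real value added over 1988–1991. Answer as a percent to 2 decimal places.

25.81%

Real value added 1988 = 3892.4/1.000 = 3892.40.
Real value added 1991 = 5112.5/1.044 = 4897.03.
Change = 4897.03/3892.40 − 1 = 0.2581.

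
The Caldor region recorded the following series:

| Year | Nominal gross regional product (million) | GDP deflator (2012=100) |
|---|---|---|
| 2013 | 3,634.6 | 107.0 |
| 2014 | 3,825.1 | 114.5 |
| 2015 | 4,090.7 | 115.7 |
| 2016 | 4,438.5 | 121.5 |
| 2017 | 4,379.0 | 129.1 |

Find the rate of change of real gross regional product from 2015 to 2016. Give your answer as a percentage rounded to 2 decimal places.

3.32%

Real gross regional product 2015 = 4090.7/1.157 = 3535.61.
Real gross regional product 2016 = 4438.5/1.215 = 3653.09.
Change = 3653.09/3535.61 − 1 = 0.0332.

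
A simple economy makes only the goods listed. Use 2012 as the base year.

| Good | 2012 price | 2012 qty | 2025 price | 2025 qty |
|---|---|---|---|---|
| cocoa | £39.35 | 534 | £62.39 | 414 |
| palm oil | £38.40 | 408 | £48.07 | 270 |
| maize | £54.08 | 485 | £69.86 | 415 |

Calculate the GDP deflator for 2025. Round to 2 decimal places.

Nominal GDP 2025 = 62.39·414 + 48.07·270 + 69.86·415 = 67800.26.
Real GDP 2025 (at 2012 prices) = 39.35·414 + 38.40·270 + 54.08·415 = 49102.10.
Deflator = Nominal/Real × 100 = 67800.26/49102.10 × 100 = 138.080.

138.08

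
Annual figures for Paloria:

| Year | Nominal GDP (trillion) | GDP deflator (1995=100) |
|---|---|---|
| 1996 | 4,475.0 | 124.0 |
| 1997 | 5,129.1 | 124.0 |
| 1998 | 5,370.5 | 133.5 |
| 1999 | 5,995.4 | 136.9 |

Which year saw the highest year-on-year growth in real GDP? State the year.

1997: real = 5129.1/1.240 = 4136.37; growth vs 1996 (3608.87) = 14.62%.
1998: real = 5370.5/1.335 = 4022.85; growth vs 1997 (4136.37) = -2.74%.
1999: real = 5995.4/1.369 = 4379.40; growth vs 1998 (4022.85) = 8.86%.

1997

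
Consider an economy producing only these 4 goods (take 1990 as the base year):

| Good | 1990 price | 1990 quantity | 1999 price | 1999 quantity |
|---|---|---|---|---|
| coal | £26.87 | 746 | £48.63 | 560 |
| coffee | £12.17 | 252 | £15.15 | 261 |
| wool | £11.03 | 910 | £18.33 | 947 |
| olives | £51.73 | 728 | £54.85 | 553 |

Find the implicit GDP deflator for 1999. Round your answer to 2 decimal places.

137.72

Nominal GDP 1999 = 48.63·560 + 15.15·261 + 18.33·947 + 54.85·553 = 78877.51.
Real GDP 1999 (at 1990 prices) = 26.87·560 + 12.17·261 + 11.03·947 + 51.73·553 = 57275.67.
Deflator = Nominal/Real × 100 = 78877.51/57275.67 × 100 = 137.716.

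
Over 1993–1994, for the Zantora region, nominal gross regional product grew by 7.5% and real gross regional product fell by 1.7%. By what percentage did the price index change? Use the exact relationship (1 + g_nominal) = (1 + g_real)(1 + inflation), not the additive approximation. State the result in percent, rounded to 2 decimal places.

(1 + g_nom) = (1 + g_real)(1 + π), so π = 1.0750 / 0.9830 − 1 = 0.09359.

9.36%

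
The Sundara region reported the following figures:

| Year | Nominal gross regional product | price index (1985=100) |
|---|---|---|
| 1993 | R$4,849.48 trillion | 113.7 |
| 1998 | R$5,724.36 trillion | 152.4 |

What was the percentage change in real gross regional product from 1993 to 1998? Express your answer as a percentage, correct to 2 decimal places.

-11.93%

Deflate each year: 1993 → 4849.48/1.137 = 4265.15; 1998 → 5724.36/1.524 = 3756.14.
So real gross regional product changed by 3756.14/4265.15 − 1 = -0.1193, i.e. -11.93%.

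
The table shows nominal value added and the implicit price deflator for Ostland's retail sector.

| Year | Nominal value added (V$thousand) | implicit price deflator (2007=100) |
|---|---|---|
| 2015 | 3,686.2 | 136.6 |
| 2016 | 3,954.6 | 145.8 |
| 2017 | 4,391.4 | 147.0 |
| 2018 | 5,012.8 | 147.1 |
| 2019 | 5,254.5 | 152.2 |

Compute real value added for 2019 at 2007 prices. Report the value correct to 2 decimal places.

V$3,452.37 thousand

Real value added 2019 = 5254.5 / 1.522 = 3452.37.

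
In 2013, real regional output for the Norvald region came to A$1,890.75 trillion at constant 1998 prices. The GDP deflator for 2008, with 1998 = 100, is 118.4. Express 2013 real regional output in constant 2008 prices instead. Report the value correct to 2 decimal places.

A$2,238.65 trillion

Real regional output in 2008 prices = Real regional output in 1998 prices × (P_2008/P_1998) = 1890.75 × 1.184 = 2238.65.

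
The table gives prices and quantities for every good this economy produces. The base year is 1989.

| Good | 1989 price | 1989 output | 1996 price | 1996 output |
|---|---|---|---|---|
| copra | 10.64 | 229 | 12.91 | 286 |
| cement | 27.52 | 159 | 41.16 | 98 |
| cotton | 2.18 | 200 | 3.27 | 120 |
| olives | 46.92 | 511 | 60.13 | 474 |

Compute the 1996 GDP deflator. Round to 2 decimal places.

129.67

Nominal GDP 1996 = 12.91·286 + 41.16·98 + 3.27·120 + 60.13·474 = 36619.96.
Real GDP 1996 (at 1989 prices) = 10.64·286 + 27.52·98 + 2.18·120 + 46.92·474 = 28241.68.
Deflator = Nominal/Real × 100 = 36619.96/28241.68 × 100 = 129.666.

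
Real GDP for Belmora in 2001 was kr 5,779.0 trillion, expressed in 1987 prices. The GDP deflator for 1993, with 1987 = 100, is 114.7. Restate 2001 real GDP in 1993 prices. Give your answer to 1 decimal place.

kr 6,628.5 trillion

Real GDP in 1993 prices = Real GDP in 1987 prices × (P_1993/P_1987) = 5779.0 × 1.147 = 6628.51.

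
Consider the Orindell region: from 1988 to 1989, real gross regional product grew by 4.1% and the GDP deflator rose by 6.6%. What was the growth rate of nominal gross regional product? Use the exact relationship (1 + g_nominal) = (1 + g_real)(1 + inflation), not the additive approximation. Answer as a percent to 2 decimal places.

10.97%

(1 + g_nom) = (1 + g_real)(1 + π) = 1.0410 × 1.0660 = 1.10971.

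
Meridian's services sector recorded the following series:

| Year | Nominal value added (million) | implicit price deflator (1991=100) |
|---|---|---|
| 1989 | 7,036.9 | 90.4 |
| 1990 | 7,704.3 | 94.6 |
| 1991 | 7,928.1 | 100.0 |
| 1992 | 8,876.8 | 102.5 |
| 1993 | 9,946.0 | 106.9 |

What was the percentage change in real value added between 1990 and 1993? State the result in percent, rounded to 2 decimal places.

14.24%

Real value added 1990 = 7704.3/0.946 = 8144.08.
Real value added 1993 = 9946.0/1.069 = 9304.02.
Change = 9304.02/8144.08 − 1 = 0.1424.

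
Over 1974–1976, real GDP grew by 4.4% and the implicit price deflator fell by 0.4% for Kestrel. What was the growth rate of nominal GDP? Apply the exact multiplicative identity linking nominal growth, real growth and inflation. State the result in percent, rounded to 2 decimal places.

(1 + g_nom) = (1 + g_real)(1 + π) = 1.0440 × 0.9960 = 1.03982.

3.98%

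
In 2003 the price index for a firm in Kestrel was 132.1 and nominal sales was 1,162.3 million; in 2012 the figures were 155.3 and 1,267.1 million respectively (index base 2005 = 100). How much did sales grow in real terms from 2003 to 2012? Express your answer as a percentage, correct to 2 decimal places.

Deflate each year: 2003 → 1162.3/1.321 = 879.86; 2012 → 1267.1/1.553 = 815.90.
So real sales changed by 815.90/879.86 − 1 = -0.0727, i.e. -7.27%.

-7.27%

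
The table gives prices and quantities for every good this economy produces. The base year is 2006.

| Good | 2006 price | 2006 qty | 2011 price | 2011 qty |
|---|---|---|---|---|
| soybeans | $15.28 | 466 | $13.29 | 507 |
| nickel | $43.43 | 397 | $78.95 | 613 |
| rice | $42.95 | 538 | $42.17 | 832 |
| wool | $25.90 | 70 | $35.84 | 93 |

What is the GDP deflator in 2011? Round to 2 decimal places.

129.02

Nominal GDP 2011 = 13.29·507 + 78.95·613 + 42.17·832 + 35.84·93 = 93552.94.
Real GDP 2011 (at 2006 prices) = 15.28·507 + 43.43·613 + 42.95·832 + 25.90·93 = 72512.65.
Deflator = Nominal/Real × 100 = 93552.94/72512.65 × 100 = 129.016.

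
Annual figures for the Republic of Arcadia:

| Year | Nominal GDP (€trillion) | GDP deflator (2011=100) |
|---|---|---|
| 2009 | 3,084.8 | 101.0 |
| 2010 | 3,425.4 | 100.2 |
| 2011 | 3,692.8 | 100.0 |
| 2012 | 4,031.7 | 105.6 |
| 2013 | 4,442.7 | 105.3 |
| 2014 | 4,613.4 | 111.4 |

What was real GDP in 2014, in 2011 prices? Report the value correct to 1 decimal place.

Real GDP 2014 = 4613.4 / 1.114 = 4141.29.

€4,141.3 trillion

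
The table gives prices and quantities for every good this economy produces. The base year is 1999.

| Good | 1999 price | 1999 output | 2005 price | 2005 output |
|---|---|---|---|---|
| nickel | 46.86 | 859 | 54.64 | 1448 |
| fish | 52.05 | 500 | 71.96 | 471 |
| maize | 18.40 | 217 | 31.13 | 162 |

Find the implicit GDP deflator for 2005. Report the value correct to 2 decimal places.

Nominal GDP 2005 = 54.64·1448 + 71.96·471 + 31.13·162 = 118054.94.
Real GDP 2005 (at 1999 prices) = 46.86·1448 + 52.05·471 + 18.40·162 = 95349.63.
Deflator = Nominal/Real × 100 = 118054.94/95349.63 × 100 = 123.813.

123.81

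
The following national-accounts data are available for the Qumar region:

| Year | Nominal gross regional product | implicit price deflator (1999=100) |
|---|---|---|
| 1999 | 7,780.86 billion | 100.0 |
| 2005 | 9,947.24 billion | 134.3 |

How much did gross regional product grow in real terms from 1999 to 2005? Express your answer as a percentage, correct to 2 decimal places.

-4.81%

Deflate each year: 1999 → 7780.86/1.000 = 7780.86; 2005 → 9947.24/1.343 = 7406.73.
So real gross regional product changed by 7406.73/7780.86 − 1 = -0.0481, i.e. -4.81%.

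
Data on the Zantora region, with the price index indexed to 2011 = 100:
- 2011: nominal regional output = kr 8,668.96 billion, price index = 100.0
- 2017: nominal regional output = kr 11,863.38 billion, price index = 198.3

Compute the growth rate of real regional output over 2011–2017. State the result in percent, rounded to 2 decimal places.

Real regional output 2011 = 8668.96 / 1.000 = 8668.96.
Real regional output 2017 = 11863.38 / 1.983 = 5982.54.
Real growth = 5982.54 / 8668.96 − 1 = -0.3099.

-30.99%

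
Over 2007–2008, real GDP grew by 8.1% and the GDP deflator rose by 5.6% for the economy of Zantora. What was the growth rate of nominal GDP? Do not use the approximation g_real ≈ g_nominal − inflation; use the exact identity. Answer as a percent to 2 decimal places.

(1 + g_nom) = (1 + g_real)(1 + π) = 1.0810 × 1.0560 = 1.14154.

14.15%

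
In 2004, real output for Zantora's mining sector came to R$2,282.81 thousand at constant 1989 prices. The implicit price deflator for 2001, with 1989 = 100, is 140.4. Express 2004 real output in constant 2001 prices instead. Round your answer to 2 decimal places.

Real output in 2001 prices = Real output in 1989 prices × (P_2001/P_1989) = 2282.81 × 1.404 = 3205.07.

R$3,205.07 thousand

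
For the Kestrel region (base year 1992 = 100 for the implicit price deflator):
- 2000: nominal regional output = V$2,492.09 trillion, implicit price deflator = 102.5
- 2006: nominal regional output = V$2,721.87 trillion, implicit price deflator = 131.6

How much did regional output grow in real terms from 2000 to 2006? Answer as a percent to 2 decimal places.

-14.93%

Deflate each year: 2000 → 2492.09/1.025 = 2431.31; 2006 → 2721.87/1.316 = 2068.29.
So real regional output changed by 2068.29/2431.31 − 1 = -0.1493, i.e. -14.93%.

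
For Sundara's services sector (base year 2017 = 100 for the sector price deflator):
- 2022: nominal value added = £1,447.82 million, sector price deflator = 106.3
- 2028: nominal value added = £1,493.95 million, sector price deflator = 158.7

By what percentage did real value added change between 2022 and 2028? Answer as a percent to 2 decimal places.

-30.88%

Deflate each year: 2022 → 1447.82/1.063 = 1362.01; 2028 → 1493.95/1.587 = 941.37.
So real value added changed by 941.37/1362.01 − 1 = -0.3088, i.e. -30.88%.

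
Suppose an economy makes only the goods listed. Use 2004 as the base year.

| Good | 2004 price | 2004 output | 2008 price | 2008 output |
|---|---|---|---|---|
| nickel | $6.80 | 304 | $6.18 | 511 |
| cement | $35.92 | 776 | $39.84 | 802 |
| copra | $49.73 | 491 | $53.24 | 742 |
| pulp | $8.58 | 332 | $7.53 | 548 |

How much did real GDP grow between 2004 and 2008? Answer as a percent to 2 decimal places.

Real GDP 2004 = Nominal GDP 2004 = 6.80·304 + 35.92·776 + 49.73·491 + 8.58·332 = 57207.11.
Real GDP 2008 (at 2004 prices) = 6.80·511 + 35.92·802 + 49.73·742 + 8.58·548 = 73884.14.
Real growth = 73884.14/57207.11 − 1 = 0.2915.

29.15%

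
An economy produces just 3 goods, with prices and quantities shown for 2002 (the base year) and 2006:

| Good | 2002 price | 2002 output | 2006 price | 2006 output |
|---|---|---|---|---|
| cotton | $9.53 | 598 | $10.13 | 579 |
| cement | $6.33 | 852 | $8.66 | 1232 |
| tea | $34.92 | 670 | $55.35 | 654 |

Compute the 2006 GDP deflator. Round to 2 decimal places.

145.86

Nominal GDP 2006 = 10.13·579 + 8.66·1232 + 55.35·654 = 52733.29.
Real GDP 2006 (at 2002 prices) = 9.53·579 + 6.33·1232 + 34.92·654 = 36154.11.
Deflator = Nominal/Real × 100 = 52733.29/36154.11 × 100 = 145.857.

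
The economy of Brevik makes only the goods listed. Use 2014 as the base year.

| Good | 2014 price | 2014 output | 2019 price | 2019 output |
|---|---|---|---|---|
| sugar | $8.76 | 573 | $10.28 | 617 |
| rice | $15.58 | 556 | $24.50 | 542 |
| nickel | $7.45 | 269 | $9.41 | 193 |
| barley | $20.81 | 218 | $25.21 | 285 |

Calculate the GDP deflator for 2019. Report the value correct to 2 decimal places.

134.90

Nominal GDP 2019 = 10.28·617 + 24.50·542 + 9.41·193 + 25.21·285 = 28622.74.
Real GDP 2019 (at 2014 prices) = 8.76·617 + 15.58·542 + 7.45·193 + 20.81·285 = 21217.98.
Deflator = Nominal/Real × 100 = 28622.74/21217.98 × 100 = 134.899.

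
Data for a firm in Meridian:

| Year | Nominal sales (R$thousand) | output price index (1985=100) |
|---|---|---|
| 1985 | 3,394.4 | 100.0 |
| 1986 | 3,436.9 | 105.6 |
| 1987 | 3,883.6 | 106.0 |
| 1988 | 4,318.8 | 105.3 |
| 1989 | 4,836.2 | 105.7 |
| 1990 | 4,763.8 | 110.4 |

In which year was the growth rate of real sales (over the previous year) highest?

1987

1986: real = 3436.9/1.056 = 3254.64; growth vs 1985 (3394.40) = -4.12%.
1987: real = 3883.6/1.060 = 3663.77; growth vs 1986 (3254.64) = 12.57%.
1988: real = 4318.8/1.053 = 4101.42; growth vs 1987 (3663.77) = 11.95%.
1989: real = 4836.2/1.057 = 4575.40; growth vs 1988 (4101.42) = 11.56%.
1990: real = 4763.8/1.104 = 4315.04; growth vs 1989 (4575.40) = -5.69%.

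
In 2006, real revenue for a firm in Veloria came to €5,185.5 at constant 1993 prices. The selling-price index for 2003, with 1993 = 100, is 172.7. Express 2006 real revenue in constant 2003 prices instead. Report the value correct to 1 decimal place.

Real revenue in 2003 prices = Real revenue in 1993 prices × (P_2003/P_1993) = 5185.5 × 1.727 = 8955.36.

€8,955.4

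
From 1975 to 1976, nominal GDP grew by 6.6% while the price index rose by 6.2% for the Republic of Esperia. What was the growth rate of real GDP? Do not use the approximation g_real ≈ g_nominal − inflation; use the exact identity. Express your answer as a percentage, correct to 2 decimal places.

(1 + g_nom) = (1 + g_real)(1 + π), so g_real = 1.0660 / 1.0620 − 1 = 0.00377.

0.38%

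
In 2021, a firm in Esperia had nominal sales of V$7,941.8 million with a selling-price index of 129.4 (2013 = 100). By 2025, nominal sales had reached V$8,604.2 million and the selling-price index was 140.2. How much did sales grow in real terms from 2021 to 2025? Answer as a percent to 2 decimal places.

Deflate each year: 2021 → 7941.8/1.294 = 6137.40; 2025 → 8604.2/1.402 = 6137.09.
So real sales changed by 6137.09/6137.40 − 1 = -0.0001, i.e. -0.01%.

-0.01%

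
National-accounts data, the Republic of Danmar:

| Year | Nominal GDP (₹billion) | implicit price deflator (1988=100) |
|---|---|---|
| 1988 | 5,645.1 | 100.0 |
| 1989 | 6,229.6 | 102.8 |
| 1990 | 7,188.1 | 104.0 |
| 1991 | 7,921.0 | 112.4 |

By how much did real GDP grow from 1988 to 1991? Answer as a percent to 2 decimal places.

Real GDP 1988 = 5645.1/1.000 = 5645.10.
Real GDP 1991 = 7921.0/1.124 = 7047.15.
Change = 7047.15/5645.10 − 1 = 0.2484.

24.84%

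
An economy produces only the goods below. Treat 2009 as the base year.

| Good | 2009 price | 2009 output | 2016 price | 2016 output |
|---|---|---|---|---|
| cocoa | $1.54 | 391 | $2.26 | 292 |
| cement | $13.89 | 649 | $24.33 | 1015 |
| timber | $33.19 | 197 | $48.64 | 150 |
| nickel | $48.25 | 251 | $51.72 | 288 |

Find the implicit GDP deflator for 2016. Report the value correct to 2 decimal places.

Nominal GDP 2016 = 2.26·292 + 24.33·1015 + 48.64·150 + 51.72·288 = 47546.23.
Real GDP 2016 (at 2009 prices) = 1.54·292 + 13.89·1015 + 33.19·150 + 48.25·288 = 33422.53.
Deflator = Nominal/Real × 100 = 47546.23/33422.53 × 100 = 142.258.

142.26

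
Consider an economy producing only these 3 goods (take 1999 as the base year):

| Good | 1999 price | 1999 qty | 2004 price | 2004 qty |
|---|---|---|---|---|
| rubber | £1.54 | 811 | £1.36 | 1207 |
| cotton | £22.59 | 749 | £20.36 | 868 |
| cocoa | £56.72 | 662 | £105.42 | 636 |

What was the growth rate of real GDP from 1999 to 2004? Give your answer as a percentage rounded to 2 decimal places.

3.27%

Real GDP 1999 = Nominal GDP 1999 = 1.54·811 + 22.59·749 + 56.72·662 = 55717.49.
Real GDP 2004 (at 1999 prices) = 1.54·1207 + 22.59·868 + 56.72·636 = 57540.82.
Real growth = 57540.82/55717.49 − 1 = 0.0327.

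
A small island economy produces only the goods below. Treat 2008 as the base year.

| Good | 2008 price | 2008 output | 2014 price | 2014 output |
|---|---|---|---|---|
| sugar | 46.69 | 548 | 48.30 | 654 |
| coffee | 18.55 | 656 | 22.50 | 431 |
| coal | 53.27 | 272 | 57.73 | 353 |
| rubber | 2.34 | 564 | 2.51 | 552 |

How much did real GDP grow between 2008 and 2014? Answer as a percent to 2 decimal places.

Real GDP 2008 = Nominal GDP 2008 = 46.69·548 + 18.55·656 + 53.27·272 + 2.34·564 = 53564.12.
Real GDP 2014 (at 2008 prices) = 46.69·654 + 18.55·431 + 53.27·353 + 2.34·552 = 58626.30.
Real growth = 58626.30/53564.12 − 1 = 0.0945.

9.45%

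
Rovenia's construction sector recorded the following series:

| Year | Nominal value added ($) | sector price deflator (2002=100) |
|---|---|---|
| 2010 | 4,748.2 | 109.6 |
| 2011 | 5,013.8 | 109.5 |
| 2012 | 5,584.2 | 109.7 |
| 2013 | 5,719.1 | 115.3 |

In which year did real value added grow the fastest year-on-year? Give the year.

2011: real = 5013.8/1.095 = 4578.81; growth vs 2010 (4332.30) = 5.69%.
2012: real = 5584.2/1.097 = 5090.43; growth vs 2011 (4578.81) = 11.17%.
2013: real = 5719.1/1.153 = 4960.19; growth vs 2012 (5090.43) = -2.56%.

2012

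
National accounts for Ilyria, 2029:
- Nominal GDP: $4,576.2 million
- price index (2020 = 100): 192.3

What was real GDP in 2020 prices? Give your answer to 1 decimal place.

$2,379.7 million

Real GDP = Nominal / (price index/100) = 4576.2 / 1.923 = 2379.72.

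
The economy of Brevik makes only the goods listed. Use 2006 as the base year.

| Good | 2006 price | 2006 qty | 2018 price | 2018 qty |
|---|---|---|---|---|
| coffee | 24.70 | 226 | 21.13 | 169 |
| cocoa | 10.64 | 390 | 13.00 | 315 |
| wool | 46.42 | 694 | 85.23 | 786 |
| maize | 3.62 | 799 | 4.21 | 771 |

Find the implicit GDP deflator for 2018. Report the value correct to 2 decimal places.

Nominal GDP 2018 = 21.13·169 + 13.00·315 + 85.23·786 + 4.21·771 = 77902.66.
Real GDP 2018 (at 2006 prices) = 24.70·169 + 10.64·315 + 46.42·786 + 3.62·771 = 46803.04.
Deflator = Nominal/Real × 100 = 77902.66/46803.04 × 100 = 166.448.

166.45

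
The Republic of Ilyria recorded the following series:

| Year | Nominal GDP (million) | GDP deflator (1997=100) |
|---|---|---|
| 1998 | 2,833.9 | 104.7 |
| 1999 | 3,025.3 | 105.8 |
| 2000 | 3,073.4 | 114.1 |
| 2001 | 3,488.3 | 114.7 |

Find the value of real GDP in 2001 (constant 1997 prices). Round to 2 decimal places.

Real GDP 2001 = 3488.3 / 1.147 = 3041.24.

3,041.24 million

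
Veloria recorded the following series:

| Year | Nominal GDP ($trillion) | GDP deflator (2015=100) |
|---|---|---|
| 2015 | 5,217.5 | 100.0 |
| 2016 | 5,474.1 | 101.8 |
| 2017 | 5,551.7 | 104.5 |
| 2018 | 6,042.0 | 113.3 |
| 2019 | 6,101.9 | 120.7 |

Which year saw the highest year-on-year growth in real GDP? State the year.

2016

2016: real = 5474.1/1.018 = 5377.31; growth vs 2015 (5217.50) = 3.06%.
2017: real = 5551.7/1.045 = 5312.63; growth vs 2016 (5377.31) = -1.20%.
2018: real = 6042.0/1.133 = 5332.74; growth vs 2017 (5312.63) = 0.38%.
2019: real = 6101.9/1.207 = 5055.43; growth vs 2018 (5332.74) = -5.20%.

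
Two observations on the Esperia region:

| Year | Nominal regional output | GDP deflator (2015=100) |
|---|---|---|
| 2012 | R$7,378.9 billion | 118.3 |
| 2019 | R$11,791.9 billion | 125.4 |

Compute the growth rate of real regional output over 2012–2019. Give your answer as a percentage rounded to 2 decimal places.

Real regional output 2012 = 7378.9 / 1.183 = 6237.45.
Real regional output 2019 = 11791.9 / 1.254 = 9403.43.
Real growth = 9403.43 / 6237.45 − 1 = 0.5076.

50.76%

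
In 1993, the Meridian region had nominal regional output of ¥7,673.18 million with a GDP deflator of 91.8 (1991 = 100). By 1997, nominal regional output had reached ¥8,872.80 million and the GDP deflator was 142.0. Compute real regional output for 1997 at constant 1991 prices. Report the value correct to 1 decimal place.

Real regional output = Nominal / (GDP deflator/100) = 8872.80 / 1.420 = 6248.45.

¥6,248.5 million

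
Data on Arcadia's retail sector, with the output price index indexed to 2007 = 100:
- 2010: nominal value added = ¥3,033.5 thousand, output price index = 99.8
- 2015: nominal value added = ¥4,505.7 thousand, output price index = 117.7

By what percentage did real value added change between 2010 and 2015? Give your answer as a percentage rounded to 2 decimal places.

Real value added 2010 = 3033.5 / 0.998 = 3039.58.
Real value added 2015 = 4505.7 / 1.177 = 3828.12.
Real growth = 3828.12 / 3039.58 − 1 = 0.2594.

25.94%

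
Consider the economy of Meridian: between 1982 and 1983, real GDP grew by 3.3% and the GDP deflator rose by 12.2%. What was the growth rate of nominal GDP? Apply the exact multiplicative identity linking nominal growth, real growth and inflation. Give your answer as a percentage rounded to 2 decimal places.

15.90%

(1 + g_nom) = (1 + g_real)(1 + π) = 1.0330 × 1.1220 = 1.15903.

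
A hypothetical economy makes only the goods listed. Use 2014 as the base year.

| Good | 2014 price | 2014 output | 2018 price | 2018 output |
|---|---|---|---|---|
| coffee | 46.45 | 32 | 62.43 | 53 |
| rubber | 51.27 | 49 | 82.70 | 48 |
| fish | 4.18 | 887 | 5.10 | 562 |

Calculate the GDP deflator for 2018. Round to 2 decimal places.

139.50

Nominal GDP 2018 = 62.43·53 + 82.70·48 + 5.10·562 = 10144.59.
Real GDP 2018 (at 2014 prices) = 46.45·53 + 51.27·48 + 4.18·562 = 7271.97.
Deflator = Nominal/Real × 100 = 10144.59/7271.97 × 100 = 139.503.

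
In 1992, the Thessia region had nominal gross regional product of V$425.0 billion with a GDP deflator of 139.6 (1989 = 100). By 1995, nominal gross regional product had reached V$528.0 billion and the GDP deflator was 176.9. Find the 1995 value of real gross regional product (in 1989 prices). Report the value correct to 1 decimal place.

V$298.5 billion

Real gross regional product = Nominal / (GDP deflator/100) = 528.0 / 1.769 = 298.47.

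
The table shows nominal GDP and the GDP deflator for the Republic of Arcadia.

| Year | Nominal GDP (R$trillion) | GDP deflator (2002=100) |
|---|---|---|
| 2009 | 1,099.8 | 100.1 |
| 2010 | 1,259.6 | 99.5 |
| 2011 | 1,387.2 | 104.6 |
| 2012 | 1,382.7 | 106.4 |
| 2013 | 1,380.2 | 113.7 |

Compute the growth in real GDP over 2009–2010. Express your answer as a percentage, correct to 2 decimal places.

Real GDP 2009 = 1099.8/1.001 = 1098.70.
Real GDP 2010 = 1259.6/0.995 = 1265.93.
Change = 1265.93/1098.70 − 1 = 0.1522.

15.22%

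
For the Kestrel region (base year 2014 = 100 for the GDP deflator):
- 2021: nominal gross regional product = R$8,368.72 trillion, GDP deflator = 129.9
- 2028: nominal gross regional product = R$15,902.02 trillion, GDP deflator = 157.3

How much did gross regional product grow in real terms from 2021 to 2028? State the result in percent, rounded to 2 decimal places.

Deflate each year: 2021 → 8368.72/1.299 = 6442.43; 2028 → 15902.02/1.573 = 10109.36.
So real gross regional product changed by 10109.36/6442.43 − 1 = 0.5692, i.e. 56.92%.

56.92%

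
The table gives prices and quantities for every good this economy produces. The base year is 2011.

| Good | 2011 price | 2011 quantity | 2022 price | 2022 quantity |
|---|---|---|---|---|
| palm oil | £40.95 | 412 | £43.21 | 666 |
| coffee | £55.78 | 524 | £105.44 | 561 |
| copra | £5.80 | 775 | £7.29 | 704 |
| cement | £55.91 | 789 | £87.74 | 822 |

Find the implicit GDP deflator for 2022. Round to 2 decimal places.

Nominal GDP 2022 = 43.21·666 + 105.44·561 + 7.29·704 + 87.74·822 = 165184.14.
Real GDP 2022 (at 2011 prices) = 40.95·666 + 55.78·561 + 5.80·704 + 55.91·822 = 108606.50.
Deflator = Nominal/Real × 100 = 165184.14/108606.50 × 100 = 152.094.

152.09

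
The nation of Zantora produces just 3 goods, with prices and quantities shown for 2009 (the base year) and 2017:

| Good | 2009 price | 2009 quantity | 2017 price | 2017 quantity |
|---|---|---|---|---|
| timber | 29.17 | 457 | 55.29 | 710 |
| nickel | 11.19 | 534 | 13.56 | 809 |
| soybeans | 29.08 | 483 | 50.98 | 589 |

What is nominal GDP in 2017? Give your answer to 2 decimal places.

80253.16

Nominal GDP 2017 = Σ (p_2017 × q_2017) = 55.29·710 + 13.56·809 + 50.98·589 = 80253.16.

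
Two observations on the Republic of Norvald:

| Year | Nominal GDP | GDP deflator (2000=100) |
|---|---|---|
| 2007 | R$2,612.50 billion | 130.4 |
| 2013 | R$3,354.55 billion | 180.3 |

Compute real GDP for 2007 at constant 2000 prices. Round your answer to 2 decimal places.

R$2,003.45 billion

Real GDP = Nominal / (GDP deflator/100) = 2612.50 / 1.304 = 2003.45.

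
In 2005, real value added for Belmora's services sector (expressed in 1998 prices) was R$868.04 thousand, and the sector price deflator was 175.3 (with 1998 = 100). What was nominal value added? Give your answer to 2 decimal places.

R$1,521.67 thousand

Nominal value added = Real × (sector price deflator/100) = 868.04 × 1.753 = 1521.67.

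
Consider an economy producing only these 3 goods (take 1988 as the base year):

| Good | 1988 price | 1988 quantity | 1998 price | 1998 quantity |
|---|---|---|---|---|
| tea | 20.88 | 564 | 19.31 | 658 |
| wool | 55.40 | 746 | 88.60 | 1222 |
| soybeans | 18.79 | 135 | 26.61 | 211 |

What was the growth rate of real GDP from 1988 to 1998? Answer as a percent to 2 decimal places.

Real GDP 1988 = Nominal GDP 1988 = 20.88·564 + 55.40·746 + 18.79·135 = 55641.37.
Real GDP 1998 (at 1988 prices) = 20.88·658 + 55.40·1222 + 18.79·211 = 85402.53.
Real growth = 85402.53/55641.37 − 1 = 0.5349.

53.49%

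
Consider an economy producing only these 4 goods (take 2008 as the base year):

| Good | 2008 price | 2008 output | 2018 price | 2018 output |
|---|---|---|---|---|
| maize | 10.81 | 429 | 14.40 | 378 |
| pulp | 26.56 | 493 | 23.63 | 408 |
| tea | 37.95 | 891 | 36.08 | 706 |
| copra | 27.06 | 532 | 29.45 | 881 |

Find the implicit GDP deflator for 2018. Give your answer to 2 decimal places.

Nominal GDP 2018 = 14.40·378 + 23.63·408 + 36.08·706 + 29.45·881 = 66502.17.
Real GDP 2018 (at 2008 prices) = 10.81·378 + 26.56·408 + 37.95·706 + 27.06·881 = 65555.22.
Deflator = Nominal/Real × 100 = 66502.17/65555.22 × 100 = 101.445.

101.44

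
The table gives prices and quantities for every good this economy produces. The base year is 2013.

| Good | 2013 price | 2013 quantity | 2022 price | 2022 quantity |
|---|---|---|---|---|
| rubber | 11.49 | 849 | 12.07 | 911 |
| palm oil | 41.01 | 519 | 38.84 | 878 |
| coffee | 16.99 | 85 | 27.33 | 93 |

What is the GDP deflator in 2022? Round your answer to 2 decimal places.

Nominal GDP 2022 = 12.07·911 + 38.84·878 + 27.33·93 = 47638.98.
Real GDP 2022 (at 2013 prices) = 11.49·911 + 41.01·878 + 16.99·93 = 48054.24.
Deflator = Nominal/Real × 100 = 47638.98/48054.24 × 100 = 99.136.

99.14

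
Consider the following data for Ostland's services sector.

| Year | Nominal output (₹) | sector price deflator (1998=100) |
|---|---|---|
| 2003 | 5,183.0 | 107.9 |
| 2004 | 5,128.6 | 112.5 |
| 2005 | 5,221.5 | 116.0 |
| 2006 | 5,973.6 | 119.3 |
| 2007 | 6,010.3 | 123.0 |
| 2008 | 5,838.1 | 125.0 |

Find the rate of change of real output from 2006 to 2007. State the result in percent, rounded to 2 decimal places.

-2.41%

Real output 2006 = 5973.6/1.193 = 5007.21.
Real output 2007 = 6010.3/1.230 = 4886.42.
Change = 4886.42/5007.21 − 1 = -0.0241.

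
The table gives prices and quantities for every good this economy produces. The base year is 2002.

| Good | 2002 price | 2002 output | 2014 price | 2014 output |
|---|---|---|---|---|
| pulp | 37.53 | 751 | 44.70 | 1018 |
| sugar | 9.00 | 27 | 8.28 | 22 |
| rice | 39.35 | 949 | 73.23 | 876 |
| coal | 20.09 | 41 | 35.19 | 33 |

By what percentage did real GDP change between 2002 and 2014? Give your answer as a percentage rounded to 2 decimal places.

Real GDP 2002 = Nominal GDP 2002 = 37.53·751 + 9.00·27 + 39.35·949 + 20.09·41 = 66594.87.
Real GDP 2014 (at 2002 prices) = 37.53·1018 + 9.00·22 + 39.35·876 + 20.09·33 = 73537.11.
Real growth = 73537.11/66594.87 − 1 = 0.1042.

10.42%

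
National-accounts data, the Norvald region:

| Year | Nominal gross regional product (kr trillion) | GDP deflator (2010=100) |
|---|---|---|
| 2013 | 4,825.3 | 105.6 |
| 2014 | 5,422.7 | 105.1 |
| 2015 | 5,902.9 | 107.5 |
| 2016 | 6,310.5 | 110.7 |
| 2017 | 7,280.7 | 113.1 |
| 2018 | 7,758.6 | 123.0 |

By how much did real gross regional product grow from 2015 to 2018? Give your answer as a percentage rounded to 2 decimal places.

14.87%

Real gross regional product 2015 = 5902.9/1.075 = 5491.07.
Real gross regional product 2018 = 7758.6/1.230 = 6307.80.
Change = 6307.80/5491.07 − 1 = 0.1487.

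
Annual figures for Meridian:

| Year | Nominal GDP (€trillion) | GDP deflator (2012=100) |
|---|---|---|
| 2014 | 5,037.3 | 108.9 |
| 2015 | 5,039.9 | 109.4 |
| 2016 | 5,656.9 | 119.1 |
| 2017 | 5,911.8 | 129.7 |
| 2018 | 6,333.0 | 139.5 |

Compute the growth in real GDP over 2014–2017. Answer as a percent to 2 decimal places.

Real GDP 2014 = 5037.3/1.089 = 4625.62.
Real GDP 2017 = 5911.8/1.297 = 4558.06.
Change = 4558.06/4625.62 − 1 = -0.0146.

-1.46%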